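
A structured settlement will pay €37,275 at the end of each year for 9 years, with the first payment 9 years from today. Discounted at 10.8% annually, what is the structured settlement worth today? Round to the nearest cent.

€91,571.74

PV at t=8 (ordinary 9-year annuity): 37275 × a(9|0.108) = 37275 × 5.580356 = 208,007.7594
Discount back 8 years: 208,007.7594 × (1+0.108)^(−8) = 208,007.7594 × 0.440232 = 91,571.7371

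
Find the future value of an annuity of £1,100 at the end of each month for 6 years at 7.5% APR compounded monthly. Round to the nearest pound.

£99,637

Periodic rate i = 0.075/12 = 0.00625; n = 6 × 12 = 72 periods.
FV = 1100 × [(1+0.00625)^72 − 1] / 0.00625 = 1100 × 90.578789 = 99,636.6677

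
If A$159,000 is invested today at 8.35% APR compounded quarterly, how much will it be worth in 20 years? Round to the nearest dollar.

With 4 periods per year: i = 0.020875, n = 80.
FV = 159,000 × (1 + 0.020875)^80 = 830,238.0093

A$830,238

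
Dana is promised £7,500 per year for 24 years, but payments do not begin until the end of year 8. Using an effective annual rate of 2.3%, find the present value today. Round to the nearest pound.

PV at t=7 (ordinary 24-year annuity): 7500 × a(24|0.023) = 7500 × 18.286591 = 137,149.4331
Discount back 7 years: 137,149.4331 × (1+0.023)^(−7) = 137,149.4331 × 0.852846 = 116,967.3312

£116,967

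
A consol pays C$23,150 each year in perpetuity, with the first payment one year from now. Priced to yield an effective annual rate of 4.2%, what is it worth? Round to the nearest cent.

PV = C/r = 23150/0.042 = 551,190.4762

C$551,190.48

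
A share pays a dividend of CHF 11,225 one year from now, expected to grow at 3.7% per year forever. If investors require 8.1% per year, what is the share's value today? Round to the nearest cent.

CHF 255,113.64

PV = PMT / (i − g) = 11225 / (0.081 − 0.037) = 11225 / 0.044000 = 255,113.6364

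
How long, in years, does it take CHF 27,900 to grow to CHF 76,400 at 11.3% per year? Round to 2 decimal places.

9.41 years

(1+i)^n = 76400/27900 = 2.73835, so n = ln 2.73835 / ln 1.113 = 9.4093 years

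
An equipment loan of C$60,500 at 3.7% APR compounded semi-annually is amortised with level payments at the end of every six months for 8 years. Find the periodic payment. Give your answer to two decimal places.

C$4,403.06

i = 0.037/2 = 0.0185 per half-year; n = 8·2 = 16.
Annuity-PV factor = 13.740440; PMT = 60500 / 13.740440 = 4,403.0615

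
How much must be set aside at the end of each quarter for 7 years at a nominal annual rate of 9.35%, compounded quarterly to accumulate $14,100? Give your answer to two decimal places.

With 4 periods per year: i = 0.023375, n = 28.
FV-annuity factor = 38.919405; PMT = 14100 / 38.919405 = 362.2871

$362.29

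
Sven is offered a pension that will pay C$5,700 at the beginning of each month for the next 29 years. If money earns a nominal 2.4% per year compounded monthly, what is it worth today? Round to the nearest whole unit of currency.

C$1,430,928

Periodic rate i = 0.024/12 = 0.002; n = 29 × 12 = 348 periods.
Annuity factor a(348|0.002) × (1+i) = 251.039933; PV = 5700 × 251.039933 = 1,430,927.6161
(Beginning-of-period payments → annuity-due factor ×(1+i).)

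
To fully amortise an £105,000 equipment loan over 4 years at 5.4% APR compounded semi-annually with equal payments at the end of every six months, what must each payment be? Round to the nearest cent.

£14,769.22

With 2 periods per year: i = 0.027, n = 8.
PMT = 105000 / ( [1 − (1+0.027)^(−8)] / 0.027 ) = 105000 / 7.109382 = 14,769.2159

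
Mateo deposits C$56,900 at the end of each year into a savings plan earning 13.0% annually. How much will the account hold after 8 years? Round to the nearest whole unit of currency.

C$725,888

FV = PMT · [(1+i)^n − 1] / i = 56900 · 12.757263 = 725,888.2660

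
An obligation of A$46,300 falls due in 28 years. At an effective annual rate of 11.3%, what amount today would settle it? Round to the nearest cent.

A$2,310.56

PV = 46,300 / (1 + 0.113)^28 = 46,300 / 20.038472 = 2,310.5554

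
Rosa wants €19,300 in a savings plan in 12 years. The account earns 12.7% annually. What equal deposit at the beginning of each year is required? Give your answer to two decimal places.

€679.99

FV-annuity factor × (1+i) = 28.382925; PMT = 19300 / 28.382925 = 679.9863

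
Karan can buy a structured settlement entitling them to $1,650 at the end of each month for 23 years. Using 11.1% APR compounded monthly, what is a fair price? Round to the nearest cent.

$164,328.10

Periodic rate i = 0.111/12 = 0.00925; n = 23 × 12 = 276 periods.
PV = 1650 × [1 − (1+0.00925)^(−276)] / 0.00925 = 1650 × 99.592787 = 164,328.0983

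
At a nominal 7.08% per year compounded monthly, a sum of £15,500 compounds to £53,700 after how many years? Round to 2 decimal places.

17.60 years

Periodic rate i = 0.0708/12 = 0.0059.
(1+i)^n = 53700/15500 = 3.46452, so n = ln 3.46452 / ln 1.0059 = 211.2263 months
= 211.2263/12 years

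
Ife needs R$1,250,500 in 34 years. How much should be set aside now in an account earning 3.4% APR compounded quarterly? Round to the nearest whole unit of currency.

Periodic rate i = 0.034/4 = 0.0085; n = 34 × 4 = 136 periods.
Discount factor = (1+0.0085)^(−136) = 0.316284; PV = 1,250,500 × 0.316284 = 395,513.1700

R$395,513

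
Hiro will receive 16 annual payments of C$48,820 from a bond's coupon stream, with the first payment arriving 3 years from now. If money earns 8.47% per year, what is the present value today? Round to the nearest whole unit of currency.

C$356,491

PV at t=2 (ordinary 16-year annuity): 48820 × a(16|0.0847) = 48820 × 8.591513 = 419,437.6820
PV₀ = 419,437.6820 / (1+0.0847)^2 = 419,437.6820 / 1.176574 = 356,490.6669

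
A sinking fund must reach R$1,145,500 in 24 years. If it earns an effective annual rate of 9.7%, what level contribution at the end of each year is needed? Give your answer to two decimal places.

FV-annuity factor = 84.792213; PMT = 1.1455e+06 / 84.792213 = 13,509.4953

R$13,509.50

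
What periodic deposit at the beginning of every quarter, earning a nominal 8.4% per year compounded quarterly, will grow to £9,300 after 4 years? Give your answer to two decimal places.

£484.90

Periodic rate i = 0.084/4 = 0.021; n = 4 × 4 = 16 periods.
PMT = 9300 / ( [(1+0.021)^16 − 1] / 0.021 × (1+i) ) = 9300 / 19.179177 = 484.9009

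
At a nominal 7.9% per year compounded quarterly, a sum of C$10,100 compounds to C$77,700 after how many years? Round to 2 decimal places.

26.08 years

Periodic rate i = 0.079/4 = 0.01975.
n = ln(77700/10100) / ln(1+0.01975) = ln(7.69307) / 0.019557 = 104.3242 quarters
= 104.3242/4 years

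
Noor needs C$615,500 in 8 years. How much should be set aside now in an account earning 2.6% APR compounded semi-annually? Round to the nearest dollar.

Periodic rate i = 0.026/2 = 0.013; n = 8 × 2 = 16 periods.
PV = 615,500 / (1 + 0.013)^16 = 615,500 / 1.229564 = 500,583.9622

C$500,584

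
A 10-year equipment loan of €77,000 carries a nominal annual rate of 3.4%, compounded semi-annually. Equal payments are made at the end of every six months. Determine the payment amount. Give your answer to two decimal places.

With 2 periods per year: i = 0.017, n = 20.
PMT = 77000 / ( [1 − (1+0.017)^(−20)] / 0.017 ) = 77000 / 16.834869 = 4,573.8402

€4,573.84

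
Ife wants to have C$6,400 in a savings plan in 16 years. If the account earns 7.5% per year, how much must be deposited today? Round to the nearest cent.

C$2,012.08

Discount factor = (1+0.075)^(−16) = 0.314387; PV = 6,400 × 0.314387 = 2,012.0768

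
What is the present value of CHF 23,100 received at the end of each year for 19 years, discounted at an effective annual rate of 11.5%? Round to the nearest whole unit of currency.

PV = 23100 × [1 − (1+0.115)^(−19)] / 0.115 = 23100 × 7.596445 = 175,477.8722

CHF 175,478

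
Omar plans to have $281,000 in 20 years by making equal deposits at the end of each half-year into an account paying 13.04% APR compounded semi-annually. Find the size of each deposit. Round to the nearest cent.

Periodic rate i = 0.1304/2 = 0.0652; n = 20 × 2 = 40 periods.
FV-annuity factor = 176.528883; PMT = 281000 / 176.528883 = 1,591.8075

$1,591.81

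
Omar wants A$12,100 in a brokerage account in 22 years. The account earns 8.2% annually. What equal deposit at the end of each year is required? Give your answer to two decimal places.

PMT = 12100 / ( [(1+0.082)^22 − 1] / 0.082 ) = 12100 / 56.858408 = 212.8093

A$212.81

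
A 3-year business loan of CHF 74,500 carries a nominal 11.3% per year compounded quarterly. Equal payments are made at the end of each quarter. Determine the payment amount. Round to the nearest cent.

CHF 7,406.45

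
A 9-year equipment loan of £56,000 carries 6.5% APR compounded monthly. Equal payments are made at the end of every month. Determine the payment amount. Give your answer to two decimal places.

£686.25

Periodic rate i = 0.065/12 = 0.00541667; n = 9 × 12 = 108 periods.
Annuity-PV factor = 81.602576; PMT = 56000 / 81.602576 = 686.2528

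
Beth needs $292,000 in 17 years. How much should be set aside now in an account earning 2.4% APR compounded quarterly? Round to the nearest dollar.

$194,411

Periodic rate i = 0.024/4 = 0.006; n = 17 × 4 = 68 periods.
PV = 292,000 / (1 + 0.006)^68 = 292,000 / 1.501975 = 194,410.6993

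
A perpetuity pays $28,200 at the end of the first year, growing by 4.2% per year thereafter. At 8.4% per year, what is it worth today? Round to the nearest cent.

$671,428.57

PV = PMT / (i − g) = 28200 / (0.084 − 0.042) = 28200 / 0.042000 = 671,428.5714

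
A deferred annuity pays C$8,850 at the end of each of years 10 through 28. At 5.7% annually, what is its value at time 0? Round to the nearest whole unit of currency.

Value one period before first payment (t=9): 8850 × [1 − (1+0.057)^(−19)] / 0.057 = 8850 × 11.424579 = 101,107.5224
PV₀ = 101,107.5224 / (1+0.057)^9 = 101,107.5224 / 1.646929 = 61,391.5478

C$61,392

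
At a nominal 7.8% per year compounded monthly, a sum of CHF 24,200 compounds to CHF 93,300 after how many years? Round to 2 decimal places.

17.36 years

Periodic rate i = 0.078/12 = 0.0065.
(1+i)^n = 93300/24200 = 3.85537, so n = ln 3.85537 / ln 1.0065 = 208.2844 months
= 208.2844/12 years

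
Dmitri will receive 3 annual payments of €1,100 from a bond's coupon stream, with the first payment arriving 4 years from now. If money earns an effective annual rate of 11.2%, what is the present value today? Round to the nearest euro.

€1,948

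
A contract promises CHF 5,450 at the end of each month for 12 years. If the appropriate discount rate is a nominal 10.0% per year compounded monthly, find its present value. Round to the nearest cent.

CHF 456,037.08

i = 0.1/12 = 0.00833333 per month; n = 12·12 = 144.
Annuity factor a(144|0.00833333) = 83.676528; PV = 5450 × 83.676528 = 456,037.0789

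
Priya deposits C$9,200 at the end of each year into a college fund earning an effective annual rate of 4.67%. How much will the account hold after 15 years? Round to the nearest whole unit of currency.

FV = PMT · [(1+i)^n − 1] / i = 9200 · 21.050292 = 193,662.6834

C$193,663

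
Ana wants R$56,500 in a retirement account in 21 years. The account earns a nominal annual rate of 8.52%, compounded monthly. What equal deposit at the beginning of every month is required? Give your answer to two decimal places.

R$80.52

i = 0.0852/12 = 0.0071 per month; n = 21·12 = 252.
FV-annuity factor × (1+i) = 701.700271; PMT = 56500 / 701.700271 = 80.5187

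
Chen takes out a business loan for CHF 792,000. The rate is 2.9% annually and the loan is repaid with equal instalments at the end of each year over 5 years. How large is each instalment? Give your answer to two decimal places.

CHF 172,443.35

Annuity-PV factor = 4.592813; PMT = 792000 / 4.592813 = 172,443.3457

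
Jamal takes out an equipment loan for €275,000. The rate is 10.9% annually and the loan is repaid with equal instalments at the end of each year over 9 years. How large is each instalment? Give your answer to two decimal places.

€49,472.58

PMT = 275000 / ( [1 − (1+0.109)^(−9)] / 0.109 ) = 275000 / 5.558635 = 49,472.5750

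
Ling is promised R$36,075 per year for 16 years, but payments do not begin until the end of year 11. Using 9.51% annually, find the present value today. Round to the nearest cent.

Value one period before first payment (t=10): 36075 × [1 − (1+0.0951)^(−16)] / 0.0951 = 36075 × 8.057376 = 290,669.8565
Discount back 10 years: 290,669.8565 × (1+0.0951)^(−10) = 290,669.8565 × 0.403146 = 117,182.3509

R$117,182.35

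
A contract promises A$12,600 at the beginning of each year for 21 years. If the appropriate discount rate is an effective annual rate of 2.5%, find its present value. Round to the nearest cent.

A$209,023.44

PV = 12600 × [1 − (1+0.025)^(−21)] / 0.025 × (1+i) = 12600 × 16.589162 = 209,023.4448
(annuity-due: payments at period start, so ×(1+i).)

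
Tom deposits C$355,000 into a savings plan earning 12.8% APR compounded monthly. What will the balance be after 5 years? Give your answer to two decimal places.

i = 0.128/12 = 0.0106667 per month; n = 5·12 = 60.
FV = PV·(1+i)^n = 355,000 × 1.890064 = 670,972.7574

C$670,972.76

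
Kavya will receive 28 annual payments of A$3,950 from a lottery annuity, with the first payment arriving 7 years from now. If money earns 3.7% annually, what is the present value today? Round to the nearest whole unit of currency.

A$54,807

Value one period before first payment (t=6): 3950 × [1 − (1+0.037)^(−28)] / 0.037 = 3950 × 17.254810 = 68,156.5001
Discount back 6 years: 68,156.5001 × (1+0.037)^(−6) = 68,156.5001 × 0.804132 = 54,806.8374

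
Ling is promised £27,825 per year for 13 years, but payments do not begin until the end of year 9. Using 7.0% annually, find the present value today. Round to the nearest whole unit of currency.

£135,347

PV at t=8 (ordinary 13-year annuity): 27825 × a(13|0.07) = 27825 × 8.357651 = 232,551.6320
Discount back 8 years: 232,551.6320 × (1+0.07)^(−8) = 232,551.6320 × 0.582009 = 135,347.1671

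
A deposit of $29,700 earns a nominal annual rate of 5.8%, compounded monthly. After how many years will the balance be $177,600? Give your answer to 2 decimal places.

30.91 years

Periodic rate i = 0.058/12 = 0.00483333.
n = ln(177600/29700) / ln(1+0.00483333) = ln(5.97980) / 0.004822 = 370.9045 months
= 370.9045/12 years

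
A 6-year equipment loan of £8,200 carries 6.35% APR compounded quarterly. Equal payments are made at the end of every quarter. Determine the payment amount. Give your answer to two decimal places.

Periodic rate i = 0.0635/4 = 0.015875; n = 6 × 4 = 24 periods.
PMT = 8200 / ( [1 − (1+0.015875)^(−24)] / 0.015875 ) = 8200 / 19.828321 = 413.5499

£413.55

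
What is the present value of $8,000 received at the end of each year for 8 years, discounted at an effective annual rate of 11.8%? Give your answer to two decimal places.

$40,020.36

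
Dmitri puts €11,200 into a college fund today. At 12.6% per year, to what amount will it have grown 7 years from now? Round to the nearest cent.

FV = PV·(1+i)^n = 11,200 × 2.294926 = 25,703.1740

€25,703.17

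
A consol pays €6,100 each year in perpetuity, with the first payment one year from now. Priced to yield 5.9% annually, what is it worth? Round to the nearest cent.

PV = PMT / i = 6100 / 0.059 = 103,389.8305

€103,389.83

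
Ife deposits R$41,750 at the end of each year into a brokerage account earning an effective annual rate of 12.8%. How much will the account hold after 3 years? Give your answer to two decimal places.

FV = PMT · [(1+i)^n − 1] / i = 41750 · 3.400384 = 141,966.0320

R$141,966.03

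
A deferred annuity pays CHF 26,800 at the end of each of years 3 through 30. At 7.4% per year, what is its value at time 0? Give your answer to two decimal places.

PV at t=2 (ordinary 28-year annuity): 26800 × a(28|0.074) = 26800 × 11.682682 = 313,095.8750
PV₀ = 313,095.8750 / (1+0.074)^2 = 313,095.8750 / 1.153476 = 271,436.8353

CHF 271,436.84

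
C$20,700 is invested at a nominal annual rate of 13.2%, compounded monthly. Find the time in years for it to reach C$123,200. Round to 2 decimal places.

13.59 years

Periodic rate i = 0.132/12 = 0.011.
(1+i)^n = 123200/20700 = 5.95169, so n = ln 5.95169 / ln 1.011 = 163.0425 months
= 163.0425/12 years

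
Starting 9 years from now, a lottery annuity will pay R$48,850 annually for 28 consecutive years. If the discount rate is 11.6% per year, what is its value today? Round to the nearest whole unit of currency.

R$166,922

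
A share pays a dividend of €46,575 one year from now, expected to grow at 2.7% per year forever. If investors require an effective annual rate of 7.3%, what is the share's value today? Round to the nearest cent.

PV = PMT / (i − g) = 46575 / (0.073 − 0.027) = 46575 / 0.046000 = 1,012,500.0000

€1,012,500.00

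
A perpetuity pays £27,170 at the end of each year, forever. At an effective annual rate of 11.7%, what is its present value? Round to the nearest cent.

PV = C/r = 27170/0.117 = 232,222.2222

£232,222.22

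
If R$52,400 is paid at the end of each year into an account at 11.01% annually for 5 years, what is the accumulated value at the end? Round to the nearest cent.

FV = PMT · [(1+i)^n − 1] / i = 52400 · 6.229040 = 326,401.7070

R$326,401.71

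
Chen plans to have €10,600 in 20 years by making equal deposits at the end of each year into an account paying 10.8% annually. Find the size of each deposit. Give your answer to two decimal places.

€168.93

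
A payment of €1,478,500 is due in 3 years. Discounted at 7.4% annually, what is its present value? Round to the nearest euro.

€1,193,462

PV = 1,478,500 / (1 + 0.074)^3 = 1,478,500 / 1.238833 = 1,193,461.6955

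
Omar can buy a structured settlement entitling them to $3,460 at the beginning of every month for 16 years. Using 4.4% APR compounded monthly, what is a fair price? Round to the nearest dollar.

$478,056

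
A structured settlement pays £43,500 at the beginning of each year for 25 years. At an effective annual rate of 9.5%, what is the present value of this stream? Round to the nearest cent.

£449,535.42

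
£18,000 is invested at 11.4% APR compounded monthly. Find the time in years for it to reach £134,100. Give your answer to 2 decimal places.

17.70 years

Periodic rate i = 0.114/12 = 0.0095.
n = ln(134100/18000) / ln(1+0.0095) = ln(7.45000) / 0.009455 = 212.3935 months
= 212.3935/12 years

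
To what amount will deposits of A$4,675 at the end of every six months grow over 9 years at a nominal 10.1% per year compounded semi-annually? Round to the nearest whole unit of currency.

With 2 periods per year: i = 0.0505, n = 18.
FV = 4675 × [(1+0.0505)^18 − 1] / 0.0505 = 4675 × 28.263982 = 132,134.1172

A$132,134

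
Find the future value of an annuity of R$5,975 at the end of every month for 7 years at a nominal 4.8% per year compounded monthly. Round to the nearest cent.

Periodic rate i = 0.048/12 = 0.004; n = 7 × 12 = 84 periods.
FV = PMT · [(1+i)^n − 1] / i = 5975 · 99.600371 = 595,112.2157

R$595,112.22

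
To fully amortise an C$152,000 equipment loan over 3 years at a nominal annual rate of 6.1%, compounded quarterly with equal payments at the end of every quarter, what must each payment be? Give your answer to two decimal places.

C$13,957.07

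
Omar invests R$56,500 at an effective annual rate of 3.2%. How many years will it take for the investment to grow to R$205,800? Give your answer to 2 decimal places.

41.04 years

(1+i)^n = 205800/56500 = 3.64248, so n = ln 3.64248 / ln 1.032 = 41.0387 years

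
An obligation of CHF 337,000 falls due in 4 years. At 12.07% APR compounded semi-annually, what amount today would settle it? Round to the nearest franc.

CHF 210,880

i = 0.1207/2 = 0.06035 per half-year; n = 4·2 = 8.
PV = FV·(1+i)^(−n) = 337,000 × 0.625758 = 210,880.2827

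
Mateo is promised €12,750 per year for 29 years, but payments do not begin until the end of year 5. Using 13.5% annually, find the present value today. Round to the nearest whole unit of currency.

PV at t=4 (ordinary 29-year annuity): 12750 × a(29|0.135) = 12750 × 7.219135 = 92,043.9736
PV₀ = 92,043.9736 / (1+0.135)^4 = 92,043.9736 / 1.659524 = 55,464.0927

€55,464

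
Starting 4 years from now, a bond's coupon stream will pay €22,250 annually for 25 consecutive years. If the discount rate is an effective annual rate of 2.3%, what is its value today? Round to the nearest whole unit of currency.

€391,817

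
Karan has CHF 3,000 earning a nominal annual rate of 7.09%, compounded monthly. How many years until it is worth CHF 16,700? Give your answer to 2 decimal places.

Periodic rate i = 0.0709/12 = 0.00590833.
(1+i)^n = 16700/3000 = 5.56667, so n = ln 5.56667 / ln 1.00591 = 291.4296 months
= 291.4296/12 years

24.29 years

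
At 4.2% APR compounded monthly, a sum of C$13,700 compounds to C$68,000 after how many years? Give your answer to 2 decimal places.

38.21 years

Periodic rate i = 0.042/12 = 0.0035.
(1+i)^n = 68000/13700 = 4.96350, so n = ln 4.96350 / ln 1.0035 = 458.5468 months
= 458.5468/12 years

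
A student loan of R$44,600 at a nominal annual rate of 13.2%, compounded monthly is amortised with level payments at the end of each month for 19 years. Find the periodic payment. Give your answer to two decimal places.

With 12 periods per year: i = 0.011, n = 228.
PMT = 44600 / ( [1 − (1+0.011)^(−228)] / 0.011 ) = 44600 / 83.404209 = 534.7452

R$534.75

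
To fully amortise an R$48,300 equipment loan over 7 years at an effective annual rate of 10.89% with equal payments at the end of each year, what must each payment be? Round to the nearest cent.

PMT = 48300 / ( [1 − (1+0.1089)^(−7)] / 0.1089 ) = 48300 / 4.728991 = 10,213.5962

R$10,213.60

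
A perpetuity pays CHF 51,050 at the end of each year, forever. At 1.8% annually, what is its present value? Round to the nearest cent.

CHF 2,836,111.11

PV = C/r = 51050/0.018 = 2,836,111.1111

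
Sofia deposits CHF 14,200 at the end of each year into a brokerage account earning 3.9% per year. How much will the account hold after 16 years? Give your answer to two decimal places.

Accumulation factor s(16|0.039) = 21.650590; FV = 14200 × 21.650590 = 307,438.3821

CHF 307,438.38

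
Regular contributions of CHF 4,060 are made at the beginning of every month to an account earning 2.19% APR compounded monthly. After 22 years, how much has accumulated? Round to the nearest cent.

CHF 1,377,960.78

Periodic rate i = 0.0219/12 = 0.001825; n = 22 × 12 = 264 periods.
FV = PMT · [(1+i)^n − 1] / i × (1+i) = 4060 · 339.399208 = 1,377,960.7827
(annuity-due: payments at period start, so ×(1+i).)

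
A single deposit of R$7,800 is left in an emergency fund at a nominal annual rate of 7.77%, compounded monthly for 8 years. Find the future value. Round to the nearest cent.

R$14,493.79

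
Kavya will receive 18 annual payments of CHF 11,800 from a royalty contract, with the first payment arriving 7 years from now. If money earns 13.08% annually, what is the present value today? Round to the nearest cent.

PV at t=6 (ordinary 18-year annuity): 11800 × a(18|0.1308) = 11800 × 6.808795 = 80,343.7783
Discount back 6 years: 80,343.7783 × (1+0.1308)^(−6) = 80,343.7783 × 0.478283 = 38,427.0860

CHF 38,427.09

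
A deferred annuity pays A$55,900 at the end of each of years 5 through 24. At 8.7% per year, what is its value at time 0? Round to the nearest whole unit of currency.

A$373,457

PV at t=4 (ordinary 20-year annuity): 55900 × a(20|0.087) = 55900 × 9.327098 = 521,384.8014
PV₀ = 521,384.8014 / (1+0.087)^4 = 521,384.8014 / 1.396105 = 373,456.6445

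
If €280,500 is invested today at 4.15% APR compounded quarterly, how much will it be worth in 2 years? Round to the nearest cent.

With 4 periods per year: i = 0.010375, n = 8.
280,500 × (1+0.010375)^8 = 280,500 × 1.086077 = 304,644.6811

€304,644.68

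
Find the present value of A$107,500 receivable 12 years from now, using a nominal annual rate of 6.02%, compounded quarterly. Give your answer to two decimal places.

i = 0.0602/4 = 0.01505 per quarter; n = 12·4 = 48.
PV = 107,500 / (1 + 0.01505)^48 = 107,500 / 2.048316 = 52,482.1428

A$52,482.14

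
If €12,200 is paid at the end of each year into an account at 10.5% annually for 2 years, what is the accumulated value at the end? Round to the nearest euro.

€25,681

FV = PMT · [(1+i)^n − 1] / i = 12200 · 2.105000 = 25,681.0000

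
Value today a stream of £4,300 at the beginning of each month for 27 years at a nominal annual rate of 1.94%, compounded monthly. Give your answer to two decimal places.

i = 0.0194/12 = 0.00161667 per month; n = 27·12 = 324.
PV = 4300 × [1 − (1+0.00161667)^(−324)] / 0.00161667 × (1+i) = 4300 × 252.459314 = 1,085,575.0493
Payments are at the start of each period, so multiply by (1+i).

£1,085,575.05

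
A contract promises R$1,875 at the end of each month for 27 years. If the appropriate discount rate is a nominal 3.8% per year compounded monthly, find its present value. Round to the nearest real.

i = 0.038/12 = 0.00316667 per month; n = 27·12 = 324.
Annuity factor a(324|0.00316667) = 202.414934; PV = 1875 × 202.414934 = 379,528.0014

R$379,528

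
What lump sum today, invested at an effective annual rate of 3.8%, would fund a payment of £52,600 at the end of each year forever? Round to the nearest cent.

£1,384,210.53

PV = PMT / i = 52600 / 0.038 = 1,384,210.5263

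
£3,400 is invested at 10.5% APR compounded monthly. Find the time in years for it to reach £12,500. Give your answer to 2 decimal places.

Periodic rate i = 0.105/12 = 0.00875.
(1+i)^n = 12500/3400 = 3.67647, so n = ln 3.67647 / ln 1.00875 = 149.4447 months
= 149.4447/12 years

12.45 years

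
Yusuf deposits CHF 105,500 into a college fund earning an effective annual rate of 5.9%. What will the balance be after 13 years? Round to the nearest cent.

FV = PV·(1+i)^n = 105,500 × 2.106917 = 222,279.7712

CHF 222,279.77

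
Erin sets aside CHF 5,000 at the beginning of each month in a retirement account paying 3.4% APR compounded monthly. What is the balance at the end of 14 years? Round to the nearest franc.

Periodic rate i = 0.034/12 = 0.00283333; n = 14 × 12 = 168 periods.
FV = 5000 × [(1+0.00283333)^168 − 1] / 0.00283333 × (1+i) = 5000 × 215.387365 = 1,076,936.8246
(annuity-due: payments at period start, so ×(1+i).)

CHF 1,076,937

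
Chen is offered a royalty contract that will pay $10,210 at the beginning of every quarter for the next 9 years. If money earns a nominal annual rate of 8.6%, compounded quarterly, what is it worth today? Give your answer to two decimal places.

$259,542.96

i = 0.086/4 = 0.0215 per quarter; n = 9·4 = 36.
PV = 10210 × [1 − (1+0.0215)^(−36)] / 0.0215 × (1+i) = 10210 × 25.420466 = 259,542.9591
(Beginning-of-period payments → annuity-due factor ×(1+i).)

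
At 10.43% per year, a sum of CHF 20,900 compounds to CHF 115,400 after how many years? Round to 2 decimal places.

17.22 years

(1+i)^n = 115400/20900 = 5.52153, so n = ln 5.52153 / ln 1.1043 = 17.2223 years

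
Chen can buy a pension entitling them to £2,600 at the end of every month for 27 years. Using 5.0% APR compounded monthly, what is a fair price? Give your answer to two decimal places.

£461,779.73

Periodic rate i = 0.05/12 = 0.00416667; n = 27 × 12 = 324 periods.
PV = 2600 × [1 − (1+0.00416667)^(−324)] / 0.00416667 = 2600 × 177.607590 = 461,779.7337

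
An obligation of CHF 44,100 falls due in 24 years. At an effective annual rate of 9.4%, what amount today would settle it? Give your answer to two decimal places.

Discount factor = (1+0.094)^(−24) = 0.115767; PV = 44,100 × 0.115767 = 5,105.3187

CHF 5,105.32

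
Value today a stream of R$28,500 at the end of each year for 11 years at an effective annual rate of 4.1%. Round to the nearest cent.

PV = 28500 × [1 − (1+0.041)^(−11)] / 0.041 = 28500 × 8.713419 = 248,332.4302

R$248,332.43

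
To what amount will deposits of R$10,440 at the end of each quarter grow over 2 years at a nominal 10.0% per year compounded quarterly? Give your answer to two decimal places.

With 4 periods per year: i = 0.025, n = 8.
Accumulation factor s(8|0.025) = 8.736116; FV = 10440 × 8.736116 = 91,205.0500

R$91,205.05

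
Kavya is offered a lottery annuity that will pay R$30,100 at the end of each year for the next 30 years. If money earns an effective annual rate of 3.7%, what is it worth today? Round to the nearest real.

Annuity factor a(30|0.037) = 17.939712; PV = 30100 × 17.939712 = 539,985.3309

R$539,985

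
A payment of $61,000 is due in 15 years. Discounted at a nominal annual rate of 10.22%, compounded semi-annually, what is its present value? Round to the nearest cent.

$13,677.56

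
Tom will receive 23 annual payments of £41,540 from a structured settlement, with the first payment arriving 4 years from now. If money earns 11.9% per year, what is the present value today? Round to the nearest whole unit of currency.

PV at t=3 (ordinary 23-year annuity): 41540 × a(23|0.119) = 41540 × 7.770424 = 322,783.3931
Discount back 3 years: 322,783.3931 × (1+0.119)^(−3) = 322,783.3931 × 0.713690 = 230,367.3482

£230,367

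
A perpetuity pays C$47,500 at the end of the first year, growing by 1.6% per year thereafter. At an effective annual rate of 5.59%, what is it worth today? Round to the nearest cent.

C$1,190,476.19

PV = PMT / (i − g) = 47500 / (0.0559 − 0.016) = 47500 / 0.039900 = 1,190,476.1905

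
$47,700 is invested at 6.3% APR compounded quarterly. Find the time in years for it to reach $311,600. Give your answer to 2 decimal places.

Periodic rate i = 0.063/4 = 0.01575.
n = ln(311600/47700) / ln(1+0.01575) = ln(6.53249) / 0.015627 = 120.0972 quarters
= 120.0972/4 years

30.02 years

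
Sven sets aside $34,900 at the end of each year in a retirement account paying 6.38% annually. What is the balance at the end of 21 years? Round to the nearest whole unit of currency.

$1,457,748

FV = 34900 × [(1+0.0638)^21 − 1] / 0.0638 = 34900 × 41.769272 = 1,457,747.5908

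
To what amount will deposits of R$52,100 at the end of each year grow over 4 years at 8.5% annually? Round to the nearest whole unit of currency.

R$236,509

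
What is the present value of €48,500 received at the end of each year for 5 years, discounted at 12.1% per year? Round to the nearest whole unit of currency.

PV = 48500 × [1 − (1+0.121)^(−5)] / 0.121 = 48500 × 3.595864 = 174,399.3979

€174,399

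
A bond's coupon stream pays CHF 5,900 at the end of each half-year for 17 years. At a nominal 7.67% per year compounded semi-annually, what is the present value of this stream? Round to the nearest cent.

CHF 111,050.61

With 2 periods per year: i = 0.03835, n = 34.
PV = PMT · [1 − (1+i)^(−n)] / i = 5900 · 18.822137 = 111,050.6093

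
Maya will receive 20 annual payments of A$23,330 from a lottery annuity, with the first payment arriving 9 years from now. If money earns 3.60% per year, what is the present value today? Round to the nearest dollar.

PV at t=8 (ordinary 20-year annuity): 23330 × a(20|0.036) = 23330 × 14.084659 = 328,595.0829
PV₀ = 328,595.0829 / (1+0.036)^8 = 328,595.0829 / 1.327022 = 247,618.4593

A$247,618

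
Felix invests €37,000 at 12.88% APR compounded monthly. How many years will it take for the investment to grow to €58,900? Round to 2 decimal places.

3.63 years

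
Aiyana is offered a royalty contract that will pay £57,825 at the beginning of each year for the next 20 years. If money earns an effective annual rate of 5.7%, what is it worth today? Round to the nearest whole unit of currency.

£718,451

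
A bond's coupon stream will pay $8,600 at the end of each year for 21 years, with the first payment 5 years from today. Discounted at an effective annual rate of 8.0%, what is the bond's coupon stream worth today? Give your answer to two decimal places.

$63,318.78

PV at t=4 (ordinary 21-year annuity): 8600 × a(21|0.08) = 8600 × 10.016803 = 86,144.5071
Discount back 4 years: 86,144.5071 × (1+0.08)^(−4) = 86,144.5071 × 0.735030 = 63,318.7844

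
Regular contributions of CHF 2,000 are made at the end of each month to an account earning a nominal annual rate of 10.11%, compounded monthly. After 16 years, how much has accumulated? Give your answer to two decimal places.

CHF 951,201.12

i = 0.1011/12 = 0.008425 per month; n = 16·12 = 192.
FV = 2000 × [(1+0.008425)^192 − 1] / 0.008425 = 2000 × 475.600558 = 951,201.1169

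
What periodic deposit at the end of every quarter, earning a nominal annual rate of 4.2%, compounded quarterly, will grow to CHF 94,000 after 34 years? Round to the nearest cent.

CHF 314.39

Periodic rate i = 0.042/4 = 0.0105; n = 34 × 4 = 136 periods.
PMT = 94000 / ( [(1+0.0105)^136 − 1] / 0.0105 ) = 94000 / 298.992140 = 314.3895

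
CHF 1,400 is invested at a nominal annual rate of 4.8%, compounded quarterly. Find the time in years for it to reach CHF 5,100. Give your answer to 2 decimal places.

27.09 years

Periodic rate i = 0.048/4 = 0.012.
(1+i)^n = 5100/1400 = 3.64286, so n = ln 3.64286 / ln 1.012 = 108.3758 quarters
= 108.3758/4 years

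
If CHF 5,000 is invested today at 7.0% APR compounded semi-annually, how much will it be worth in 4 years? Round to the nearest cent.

i = 0.07/2 = 0.035 per half-year; n = 4·2 = 8.
FV = 5,000 × (1 + 0.035)^8 = 6,584.0452

CHF 6,584.05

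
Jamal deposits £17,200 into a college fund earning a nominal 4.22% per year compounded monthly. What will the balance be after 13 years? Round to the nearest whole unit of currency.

Periodic rate i = 0.0422/12 = 0.00351667; n = 13 × 12 = 156 periods.
FV = PV·(1+i)^n = 17,200 × 1.729163 = 29,741.6083

£29,742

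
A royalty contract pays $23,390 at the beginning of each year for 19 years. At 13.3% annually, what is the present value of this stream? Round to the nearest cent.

Annuity factor a(19|0.133) × (1+i) = 7.724451; PV = 23390 × 7.724451 = 180,674.8972
(annuity-due: payments at period start, so ×(1+i).)

$180,674.90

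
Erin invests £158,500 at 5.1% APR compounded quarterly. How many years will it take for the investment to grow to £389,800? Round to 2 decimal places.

17.76 years

Periodic rate i = 0.051/4 = 0.01275.
(1+i)^n = 389800/158500 = 2.45931, so n = ln 2.45931 / ln 1.01275 = 71.0277 quarters
= 71.0277/4 years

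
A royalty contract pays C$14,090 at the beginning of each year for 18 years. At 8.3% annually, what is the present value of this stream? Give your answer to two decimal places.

C$140,081.80

Annuity factor a(18|0.083) × (1+i) = 9.941930; PV = 14090 × 9.941930 = 140,081.7984
Payments are at the start of each period, so multiply by (1+i).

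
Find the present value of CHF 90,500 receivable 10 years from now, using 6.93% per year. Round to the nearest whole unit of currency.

PV = FV·(1+i)^(−n) = 90,500 × 0.511687 = 46,307.6680

CHF 46,308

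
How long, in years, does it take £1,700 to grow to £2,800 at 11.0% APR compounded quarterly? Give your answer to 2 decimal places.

4.60 years

Periodic rate i = 0.11/4 = 0.0275.
n = ln(2800/1700) / ln(1+0.0275) = ln(1.64706) / 0.027129 = 18.3935 quarters
= 18.3935/4 years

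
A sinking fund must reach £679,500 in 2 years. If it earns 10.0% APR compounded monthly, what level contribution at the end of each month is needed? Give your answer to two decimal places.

£25,692.98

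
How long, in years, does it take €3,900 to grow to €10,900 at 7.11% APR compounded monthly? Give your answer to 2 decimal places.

Periodic rate i = 0.0711/12 = 0.005925.
(1+i)^n = 10900/3900 = 2.79487, so n = ln 2.79487 / ln 1.00592 = 173.9794 months
= 173.9794/12 years

14.50 years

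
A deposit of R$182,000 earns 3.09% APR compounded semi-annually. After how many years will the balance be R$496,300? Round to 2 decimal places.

Periodic rate i = 0.0309/2 = 0.01545.
n = ln(496300/182000) / ln(1+0.01545) = ln(2.72692) / 0.015332 = 65.4307 half-years
= 65.4307/2 years

32.72 years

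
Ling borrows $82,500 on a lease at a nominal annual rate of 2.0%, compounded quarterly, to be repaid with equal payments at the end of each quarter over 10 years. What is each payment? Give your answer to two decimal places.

$2,280.76

With 4 periods per year: i = 0.005, n = 40.
Annuity-PV factor = 36.172228; PMT = 82500 / 36.172228 = 2,280.7553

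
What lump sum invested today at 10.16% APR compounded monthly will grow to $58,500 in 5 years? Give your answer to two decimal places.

$35,274.67

With 12 periods per year: i = 0.00846667, n = 60.
Discount factor = (1+0.00846667)^(−60) = 0.602986; PV = 58,500 × 0.602986 = 35,274.6729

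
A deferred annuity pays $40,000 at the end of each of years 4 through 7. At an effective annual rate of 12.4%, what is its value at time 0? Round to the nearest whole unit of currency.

Value one period before first payment (t=3): 40000 × [1 − (1+0.124)^(−4)] / 0.124 = 40000 × 3.011938 = 120,477.5051
Discount back 3 years: 120,477.5051 × (1+0.124)^(−3) = 120,477.5051 × 0.704208 = 84,841.2447

$84,841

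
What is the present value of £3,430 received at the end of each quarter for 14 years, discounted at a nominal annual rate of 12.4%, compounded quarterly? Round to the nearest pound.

£90,626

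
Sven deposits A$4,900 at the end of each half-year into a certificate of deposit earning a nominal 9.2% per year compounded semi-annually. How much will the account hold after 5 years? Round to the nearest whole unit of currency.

A$60,493

Periodic rate i = 0.092/2 = 0.046; n = 5 × 2 = 10 periods.
FV = PMT · [(1+i)^n − 1] / i = 4900 · 12.345533 = 60,493.1131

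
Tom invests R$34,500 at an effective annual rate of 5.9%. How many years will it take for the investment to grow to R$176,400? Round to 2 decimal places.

28.47 years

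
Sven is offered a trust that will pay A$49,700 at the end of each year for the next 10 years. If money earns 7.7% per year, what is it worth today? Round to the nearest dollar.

PV = 49700 × [1 − (1+0.077)^(−10)] / 0.077 = 49700 × 6.801834 = 338,051.1710

A$338,051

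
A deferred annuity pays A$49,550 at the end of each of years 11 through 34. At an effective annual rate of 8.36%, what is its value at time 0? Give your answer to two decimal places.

A$226,888.04

Value one period before first payment (t=10): 49550 × [1 − (1+0.0836)^(−24)] / 0.0836 = 49550 × 10.220165 = 506,409.1767
Discount back 10 years: 506,409.1767 × (1+0.0836)^(−10) = 506,409.1767 × 0.448033 = 226,888.0400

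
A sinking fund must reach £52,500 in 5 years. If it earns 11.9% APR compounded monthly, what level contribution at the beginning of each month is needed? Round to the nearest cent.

£638.23

With 12 periods per year: i = 0.00991667, n = 60.
FV-annuity factor × (1+i) = 82.258986; PMT = 52500 / 82.258986 = 638.2281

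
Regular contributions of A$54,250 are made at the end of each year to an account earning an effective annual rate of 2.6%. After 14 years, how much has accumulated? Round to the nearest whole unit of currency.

FV = PMT · [(1+i)^n − 1] / i = 54250 · 16.630609 = 902,210.5495

A$902,211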